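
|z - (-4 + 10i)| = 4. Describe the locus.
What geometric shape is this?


|z - z0| = r is a circle with center z0 and radius r.
Center = (-4, 10), radius = 4

Circle with center (-4, 10) and radius 4


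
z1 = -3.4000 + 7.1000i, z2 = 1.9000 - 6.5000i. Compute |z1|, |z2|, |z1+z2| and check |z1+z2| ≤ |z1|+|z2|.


|z1| = sqrt((-3.4)^2 + 7.1^2) = sqrt(61.97) = 7.8721
|z2| = sqrt(1.9^2 + (-6.5)^2) = sqrt(45.86) = 6.7720
z1+z2 = -1.5000 + 0.6000i
|z1+z2| = sqrt(2.61) = 1.6155
|z1|+|z2| = 7.8721 + 6.7720 = 14.6441

|z1+z2| = 1.6155 ≤ |z1|+|z2| = 14.6441 (verified)


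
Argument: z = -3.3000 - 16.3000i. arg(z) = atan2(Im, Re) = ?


Re = -3.3, Im = -16.3
arg = atan2(-16.3, -3.3) = -101.4451 degrees

arg(z) = -101.4451 degrees


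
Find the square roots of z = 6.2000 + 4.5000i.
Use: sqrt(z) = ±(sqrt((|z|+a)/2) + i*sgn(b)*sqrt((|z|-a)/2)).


|z| = sqrt(38.44+20.25) = 7.6609
sqrt((|z|+a)/2) = sqrt((7.6609+6.2)/2) = sqrt(6.9305) = 2.6326
sqrt((|z|-a)/2) = sqrt((7.6609-6.2)/2) = sqrt(0.7305) = 0.8547

±(2.6326 + 0.8547i) i.e. 2.6326 + 0.8547i and -2.6326 - 0.8547i


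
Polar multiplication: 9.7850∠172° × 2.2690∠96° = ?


r = 9.7850 * 2.2690 = 22.2022
theta = 172° + 96° = 268° = 268° (mod 360)

22.2022 cis(268°)


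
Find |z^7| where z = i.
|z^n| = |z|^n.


|z| = sqrt(0+1) = sqrt(1) = 1
|z^7| = |z|^7 = 1^7 = 1

|z^7| = 1


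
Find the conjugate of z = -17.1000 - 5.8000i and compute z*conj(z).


z_bar = -17.1000 + 5.8000i
z*z_bar = (-17.1)^2 + (-5.8)^2 = 292.41 + 33.64 = 326.05

z_bar = -17.1000 + 5.8000i, z*z_bar = 326.05


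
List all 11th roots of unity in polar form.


The 11th roots of unity are cis(360k/11°) for k=0..10
Angle step = 360/11 = 32.7273°
Primitive root: cis(32.7273°)
Primitive root = 0.8413 + 0.5406i

11 roots at angles: 0°, 32.7273°, 65.4545°, 98.1818°, 130.9091°, 163.6364°, 196.3636°, 229.0909°, 261.8182°, 294.5455°, 327.2727°


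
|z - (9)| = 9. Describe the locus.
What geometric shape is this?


|z - z0| = r is a circle with center z0 and radius r.
Center = (9, 0), radius = 9

Circle with center (9, 0) and radius 9


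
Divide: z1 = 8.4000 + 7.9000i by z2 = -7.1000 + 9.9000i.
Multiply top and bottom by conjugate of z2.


Conjugate of z2 = -7.1000 - 9.9000i
Numerator: (8.4000 + 7.9000i)(-7.1000 - 9.9000i) = 18.5700 - 139.2500i
Denominator: (-7.1)^2 + 9.9^2 = 148.42
Result = (18.5700 - 139.2500i)/148.42

0.1251 - 0.9382i


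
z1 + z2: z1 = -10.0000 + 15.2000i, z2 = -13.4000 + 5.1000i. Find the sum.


Real: -10 - 13.4 = -23.4
Imag: 15.2 + 5.1 = 20.3

-23.4000 + 20.3000i


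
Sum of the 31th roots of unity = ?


The sum of all 31th roots of unity is 0.
Geometric series: (1 - w^31)/(1 - w) = (1-1)/(1-w) = 0 since w^31 = 1, w ≠ 1.
Alternatively: coefficient of z^30 in z^31 - 1 is 0.

0


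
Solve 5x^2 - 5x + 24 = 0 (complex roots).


disc = (-5)^2 - 4*5*24 = 25 - 480 = -455
sqrt(|disc|) = sqrt(455) = 21.3307
Real part = 5/(2*5) = 0.5000
Imag part = 21.3307/(2*5) = 2.1331

0.5000 ± 2.1331i


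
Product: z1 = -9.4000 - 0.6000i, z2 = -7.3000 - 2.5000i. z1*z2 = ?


Real = -9.4*(-7.3) - (-0.6)*(-2.5) = 68.62 - 1.5 = 67.12
Imag = -9.4*(-2.5) - (7.3)*(-0.6) = 23.5 + 4.38 = 27.88

67.1200 + 27.8800i


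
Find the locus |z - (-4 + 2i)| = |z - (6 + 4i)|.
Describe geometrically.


Equal distances means the locus is the perpendicular bisector of z1 and z2.
Midpoint = ((-4+6)/2, (2+4)/2) = (1.0000, 3.0000)

Perpendicular bisector through (1.0000, 3.0000)


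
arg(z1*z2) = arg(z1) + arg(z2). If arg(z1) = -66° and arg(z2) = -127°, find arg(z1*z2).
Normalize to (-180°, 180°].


arg(z1*z2) = -66° - 127° = -193°
Normalized to (-180°, 180°]: 167°

167°


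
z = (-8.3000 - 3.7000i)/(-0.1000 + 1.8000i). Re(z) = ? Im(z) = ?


Multiply by conjugate: (-8.3000 - 3.7000i)(-0.1000 - 1.8000i) / ((-0.1)^2 + 1.8^2)
Numerator real = -8.3*(-0.1) - (3.7)*1.8 = -5.83
Numerator imag = -3.7*(-0.1) - (-8.3)*1.8 = 15.31
Denominator = 3.25
Re(z) = -5.83/3.25 = -1.7938
Im(z) = 15.31/3.25 = 4.7108

Re(z) = -1.7938, Im(z) = 4.7108


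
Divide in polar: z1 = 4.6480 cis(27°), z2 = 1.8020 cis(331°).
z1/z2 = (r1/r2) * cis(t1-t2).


r = 4.6480 / 1.8020 = 2.5794
theta = 27° - 331° = -304° = 56° (mod 360)

2.5794 cis(56°)


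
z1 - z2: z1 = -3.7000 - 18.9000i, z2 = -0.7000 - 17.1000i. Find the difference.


Real: -3.7 + 0.7 = -3
Imag: -18.9 + 17.1 = -1.8

-3.0000 - 1.8000i


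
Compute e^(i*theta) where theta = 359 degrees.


cos(359°) = 0.9998
sin(359°) = -0.0175

e^(i*359°) = 0.9998 - 0.0175i


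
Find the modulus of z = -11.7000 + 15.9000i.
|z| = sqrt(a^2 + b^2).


|z| = sqrt((-11.7)^2 + 15.9^2) = sqrt(136.89 + 252.81) = sqrt(389.7) = 19.7408

|z| = 19.7408


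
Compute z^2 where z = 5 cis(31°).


r^2 = 5^2 = 25
n*theta = 2*31° = 62° = 62° (mod 360)
a = 25*cos(62°) = 11.7368
b = 25*sin(62°) = 22.0737

25 cis(62°) = 11.7368 + 22.0737i


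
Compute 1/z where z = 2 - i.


|z|^2 = 4+1 = 5
1/z = (2 + 1i)/5

1/z = 0.4000 + 0.2000i


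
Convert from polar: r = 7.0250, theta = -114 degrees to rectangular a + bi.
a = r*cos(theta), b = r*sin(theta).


a = 7.0250*cos(-114°) = 7.0250*(-0.40674) = -2.8573
b = 7.0250*sin(-114°) = 7.0250*(-0.91355) = -6.4177

-2.8573 - 6.4177i


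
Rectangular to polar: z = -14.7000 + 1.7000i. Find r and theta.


r = sqrt(216.09+2.89) = sqrt(218.98) = 14.7980
theta = atan2(1.7, -14.7) = 173.4033 degrees

r = 14.7980, theta = 173.4033 degrees


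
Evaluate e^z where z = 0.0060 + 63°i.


e^0.0060 = 1.0060
cos(63°) = 0.454
sin(63°) = 0.89101
Real = 1.0060*0.454 = 0.4567
Imag = 1.0060*0.89101 = 0.8964

0.4567 + 0.8964i


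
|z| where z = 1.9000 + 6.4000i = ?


|z| = sqrt(1.9^2 + 6.4^2) = sqrt(3.61 + 40.96) = sqrt(44.57) = 6.6761

|z| = 6.6761


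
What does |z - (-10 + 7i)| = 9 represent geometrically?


|z - z0| = r is a circle with center z0 and radius r.
Center = (-10, 7), radius = 9

Circle with center (-10, 7) and radius 9


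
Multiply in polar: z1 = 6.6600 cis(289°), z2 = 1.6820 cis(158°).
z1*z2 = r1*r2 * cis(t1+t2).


r = 6.6600 * 1.6820 = 11.2021
theta = 289° + 158° = 447° = 87° (mod 360)

11.2021 cis(87°)


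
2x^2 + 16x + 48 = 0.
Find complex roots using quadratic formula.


disc = 16^2 - 4*2*48 = 256 - 384 = -128
sqrt(|disc|) = sqrt(128) = 11.3137
Real part = -16/(2*2) = -4.0000
Imag part = 11.3137/(2*2) = 2.8284

-4.0000 ± 2.8284i


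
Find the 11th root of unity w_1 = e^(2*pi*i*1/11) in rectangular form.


Angle = 360*1/11 = 32.7273°
a = cos(32.7273°) = 0.8413
b = sin(32.7273°) = 0.5406

0.8413 + 0.5406i


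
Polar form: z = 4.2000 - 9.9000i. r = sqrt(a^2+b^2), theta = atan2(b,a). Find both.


r = sqrt(17.64+98.01) = sqrt(115.65) = 10.7541
theta = atan2(-9.9, 4.2) = -67.0113 degrees

r = 10.7541, theta = -67.0113 degrees


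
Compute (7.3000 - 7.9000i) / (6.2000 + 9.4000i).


Conjugate of z2 = 6.2000 - 9.4000i
Numerator: (7.3000 - 7.9000i)(6.2000 - 9.4000i) = -29.0000 - 117.6000i
Denominator: 6.2^2 + 9.4^2 = 126.8
Result = (-29.0000 - 117.6000i)/126.8

-0.2287 - 0.9274i


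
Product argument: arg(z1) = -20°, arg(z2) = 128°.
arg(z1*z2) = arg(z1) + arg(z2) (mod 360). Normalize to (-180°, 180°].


arg(z1*z2) = -20° + 128° = 108°
Normalized to (-180°, 180°]: 108°

108°


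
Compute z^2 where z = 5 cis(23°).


r^2 = 5^2 = 25
n*theta = 2*23° = 46° = 46° (mod 360)
a = 25*cos(46°) = 17.3665
b = 25*sin(46°) = 17.9835

25 cis(46°) = 17.3665 + 17.9835i


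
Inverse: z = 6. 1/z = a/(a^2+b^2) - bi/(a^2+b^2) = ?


|z|^2 = 36+0 = 36
1/z = (6 - 0i)/36

1/z = 0.1667 + 0i


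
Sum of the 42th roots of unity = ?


The sum of all 42th roots of unity is 0.
Geometric series: (1 - w^42)/(1 - w) = (1-1)/(1-w) = 0 since w^42 = 1, w ≠ 1.
Alternatively: coefficient of z^41 in z^42 - 1 is 0.

0


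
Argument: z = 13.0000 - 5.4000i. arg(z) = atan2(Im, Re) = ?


Re = 13, Im = -5.4
arg = atan2(-5.4, 13) = -22.5572 degrees

arg(z) = -22.5572 degrees


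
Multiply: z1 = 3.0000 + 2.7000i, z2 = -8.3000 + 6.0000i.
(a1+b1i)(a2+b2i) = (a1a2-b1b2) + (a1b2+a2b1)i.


Real = 3*(-8.3) - 2.7*6 = -24.9 - 16.2 = -41.1
Imag = 3*6 - (8.3)*2.7 = 18 - (22.41) = -4.41

-41.1000 - 4.4100i


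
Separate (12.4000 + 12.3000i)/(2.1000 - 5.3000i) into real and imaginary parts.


Multiply by conjugate: (12.4000 + 12.3000i)(2.1000 + 5.3000i) / (2.1^2 + (-5.3)^2)
Numerator real = 12.4*2.1 + 12.3*(-5.3) = -39.15
Numerator imag = 12.3*2.1 - 12.4*(-5.3) = 91.55
Denominator = 32.5
Re(z) = -39.15/32.5 = -1.2046
Im(z) = 91.55/32.5 = 2.8169

Re(z) = -1.2046, Im(z) = 2.8169


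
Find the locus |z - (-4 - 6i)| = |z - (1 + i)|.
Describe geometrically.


Equal distances means the locus is the perpendicular bisector of z1 and z2.
Midpoint = ((-4+1)/2, (-6+1)/2) = (-1.5000, -2.5000)

Perpendicular bisector through (-1.5000, -2.5000)


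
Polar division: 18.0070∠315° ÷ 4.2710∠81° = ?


r = 18.0070 / 4.2710 = 4.2161
theta = 315° - 81° = 234° = 234° (mod 360)

4.2161 cis(234°)


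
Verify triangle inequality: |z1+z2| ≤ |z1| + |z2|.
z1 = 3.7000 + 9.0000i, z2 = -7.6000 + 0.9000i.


|z1| = sqrt(3.7^2 + 9^2) = sqrt(94.69) = 9.7309
|z2| = sqrt((-7.6)^2 + 0.9^2) = sqrt(58.57) = 7.6531
z1+z2 = -3.9000 + 9.9000i
|z1+z2| = sqrt(113.22) = 10.6405
|z1|+|z2| = 9.7309 + 7.6531 = 17.3840

|z1+z2| = 10.6405 ≤ |z1|+|z2| = 17.3840 (verified)


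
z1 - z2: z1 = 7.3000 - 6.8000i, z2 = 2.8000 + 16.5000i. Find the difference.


Real: 7.3 - 2.8 = 4.5
Imag: -6.8 - 16.5 = -23.3

4.5000 - 23.3000i


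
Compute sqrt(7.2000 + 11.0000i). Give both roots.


|z| = sqrt(51.84+121) = 13.1469
sqrt((|z|+a)/2) = sqrt((13.1469+7.2)/2) = sqrt(10.1734) = 3.1896
sqrt((|z|-a)/2) = sqrt((13.1469-7.2)/2) = sqrt(2.9734) = 1.7244

±(3.1896 + 1.7244i) i.e. 3.1896 + 1.7244i and -3.1896 - 1.7244i


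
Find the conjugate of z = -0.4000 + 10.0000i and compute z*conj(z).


z_bar = -0.4000 - 10.0000i
z*z_bar = (-0.4)^2 + 10^2 = 0.16 + 100 = 100.16

z_bar = -0.4000 - 10.0000i, z*z_bar = 100.16


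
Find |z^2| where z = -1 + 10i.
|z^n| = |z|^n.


|z| = sqrt(1+100) = sqrt(101) = 10.0499
|z^2| = |z|^2 = (sqrt(101))^2 = 101

|z^2| = 101


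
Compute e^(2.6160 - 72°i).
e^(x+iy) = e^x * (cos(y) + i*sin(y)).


e^2.6160 = 13.6809
cos(-72°) = 0.309017
sin(-72°) = -0.951057
Real = 13.6809*0.309017 = 4.2276
Imag = 13.6809*(-0.951057) = -13.0113

4.2276 - 13.0113i


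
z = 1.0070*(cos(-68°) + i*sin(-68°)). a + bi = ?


a = 1.0070*cos(-68°) = 1.0070*0.3746 = 0.3772
b = 1.0070*sin(-68°) = 1.0070*(-0.9272) = -0.9337

0.3772 - 0.9337i


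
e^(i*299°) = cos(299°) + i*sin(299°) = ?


cos(299°) = 0.4848
sin(299°) = -0.8746

e^(i*299°) = 0.4848 - 0.8746i


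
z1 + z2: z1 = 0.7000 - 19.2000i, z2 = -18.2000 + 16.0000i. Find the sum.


Real: 0.7 - 18.2 = -17.5
Imag: -19.2 + 16 = -3.2

-17.5000 - 3.2000i


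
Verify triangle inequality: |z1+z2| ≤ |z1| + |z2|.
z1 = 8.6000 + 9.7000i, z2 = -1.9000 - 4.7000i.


|z1| = sqrt(8.6^2 + 9.7^2) = sqrt(168.05) = 12.9634
|z2| = sqrt((-1.9)^2 + (-4.7)^2) = sqrt(25.7) = 5.0695
z1+z2 = 6.7000 + 5.0000i
|z1+z2| = sqrt(69.89) = 8.3600
|z1|+|z2| = 12.9634 + 5.0695 = 18.0329

|z1+z2| = 8.3600 ≤ |z1|+|z2| = 18.0329 (verified)


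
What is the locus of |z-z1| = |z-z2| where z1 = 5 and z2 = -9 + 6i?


Equal distances means the locus is the perpendicular bisector of z1 and z2.
Midpoint = ((5+(-9))/2, (0+6)/2) = (-2.0000, 3.0000)

Perpendicular bisector through (-2.0000, 3.0000)


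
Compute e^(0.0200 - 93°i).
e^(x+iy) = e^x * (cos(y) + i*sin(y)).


e^0.0200 = 1.0202
cos(-93°) = -0.0523
sin(-93°) = -0.9986
Real = 1.0202*(-0.0523) = -0.0534
Imag = 1.0202*(-0.9986) = -1.0188

-0.0534 - 1.0188i


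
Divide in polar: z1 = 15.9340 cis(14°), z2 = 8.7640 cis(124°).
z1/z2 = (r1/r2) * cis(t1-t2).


r = 15.9340 / 8.7640 = 1.8181
theta = 14° - 124° = -110° = 250° (mod 360)

1.8181 cis(250°)


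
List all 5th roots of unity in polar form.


The 5th roots of unity are cis(360k/5°) for k=0..4
Angle step = 360/5 = 72°
Primitive root: cis(72°)
Primitive root = 0.3090 + 0.9511i

5 roots at angles: 0°, 72°, 144°, 216°, 288°


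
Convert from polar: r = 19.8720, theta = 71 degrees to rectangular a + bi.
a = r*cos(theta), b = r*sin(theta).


a = 19.8720*cos(71°) = 19.8720*0.32557 = 6.4697
b = 19.8720*sin(71°) = 19.8720*0.9455186 = 18.7893

6.4697 + 18.7893i


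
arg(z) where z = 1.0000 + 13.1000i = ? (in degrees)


Re = 1, Im = 13.1
arg = atan2(13.1, 1) = 85.6347 degrees

arg(z) = 85.6347 degrees


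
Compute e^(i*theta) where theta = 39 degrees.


cos(39°) = 0.7771
sin(39°) = 0.6293

e^(i*39°) = 0.7771 + 0.6293i


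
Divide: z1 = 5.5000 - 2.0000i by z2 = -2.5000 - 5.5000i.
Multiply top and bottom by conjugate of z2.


Conjugate of z2 = -2.5000 + 5.5000i
Numerator: (5.5000 - 2.0000i)(-2.5000 + 5.5000i) = -2.7500 + 35.2500i
Denominator: (-2.5)^2 + (-5.5)^2 = 36.5
Result = (-2.7500 + 35.2500i)/36.5

-0.0753 + 0.9658i


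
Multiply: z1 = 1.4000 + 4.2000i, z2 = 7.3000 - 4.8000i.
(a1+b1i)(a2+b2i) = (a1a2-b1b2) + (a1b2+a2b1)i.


Real = 1.4*7.3 - 4.2*(-4.8) = 10.22 - (-20.16) = 30.38
Imag = 1.4*(-4.8) + 7.3*4.2 = -6.72 + 30.66 = 23.94

30.3800 + 23.9400i


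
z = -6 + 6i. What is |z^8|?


|z| = sqrt(36+36) = sqrt(72) = 8.4853
|z^8| = |z|^8 = (sqrt(72))^8 = 72^4 = 26873856

|z^8| = 26873856


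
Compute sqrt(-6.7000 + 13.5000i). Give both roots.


|z| = sqrt(44.89+182.25) = 15.0712
sqrt((|z|+a)/2) = sqrt((15.0712+(-6.7))/2) = sqrt(4.1856) = 2.0459
sqrt((|z|-a)/2) = sqrt((15.0712-(-6.7))/2) = sqrt(10.8856) = 3.2993

±(2.0459 + 3.2993i) i.e. 2.0459 + 3.2993i and -2.0459 - 3.2993i


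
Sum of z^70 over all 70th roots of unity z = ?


The roots are w_k = w^k with w = e^(2*pi*i/70), and (w^k)^70 = (w^70)^k.
So S = 1 + u + u^2 + ... + u^(69) with u = w^70.
70 = 1*70 + 0, so 70 is a multiple of 70 and u = (w^70)^1 = 1.
Every one of the 70 terms equals 1: S = 70

S = 70


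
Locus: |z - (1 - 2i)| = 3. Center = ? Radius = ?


|z - z0| = r is a circle with center z0 and radius r.
Center = (1, -2), radius = 3

Circle with center (1, -2) and radius 3


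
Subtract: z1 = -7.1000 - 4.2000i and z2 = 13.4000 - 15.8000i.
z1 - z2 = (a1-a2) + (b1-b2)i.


Real: -7.1 - 13.4 = -20.5
Imag: -4.2 + 15.8 = 11.6

-20.5000 + 11.6000i


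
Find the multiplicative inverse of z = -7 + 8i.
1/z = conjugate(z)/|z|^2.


|z|^2 = 49+64 = 113
1/z = (-7 - 8i)/113

1/z = -0.0619 - 0.0708i


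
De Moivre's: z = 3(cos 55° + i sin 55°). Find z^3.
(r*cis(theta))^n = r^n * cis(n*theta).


r^3 = 3^3 = 27
n*theta = 3*55° = 165° = 165° (mod 360)
a = 27*cos(165°) = -26.0800
b = 27*sin(165°) = 6.9881

27 cis(165°) = -26.0800 + 6.9881i


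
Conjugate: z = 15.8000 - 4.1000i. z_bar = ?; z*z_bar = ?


z_bar = 15.8000 + 4.1000i
z*z_bar = 15.8^2 + (-4.1)^2 = 249.64 + 16.81 = 266.45

z_bar = 15.8000 + 4.1000i, z*z_bar = 266.45


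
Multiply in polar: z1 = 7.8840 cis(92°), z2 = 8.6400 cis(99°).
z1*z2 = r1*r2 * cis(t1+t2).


r = 7.8840 * 8.6400 = 68.1178
theta = 92° + 99° = 191° = 191° (mod 360)

68.1178 cis(191°)


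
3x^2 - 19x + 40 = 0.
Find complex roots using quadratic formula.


disc = (-19)^2 - 4*3*40 = 361 - 480 = -119
sqrt(|disc|) = sqrt(119) = 10.9087
Real part = 19/(2*3) = 3.1667
Imag part = 10.9087/(2*3) = 1.8181

3.1667 ± 1.8181i


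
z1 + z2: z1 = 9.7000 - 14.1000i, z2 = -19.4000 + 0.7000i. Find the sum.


Real: 9.7 - 19.4 = -9.7
Imag: -14.1 + 0.7 = -13.4

-9.7000 - 13.4000i


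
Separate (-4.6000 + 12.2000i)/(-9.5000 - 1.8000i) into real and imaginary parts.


Multiply by conjugate: (-4.6000 + 12.2000i)(-9.5000 + 1.8000i) / ((-9.5)^2 + (-1.8)^2)
Numerator real = -4.6*(-9.5) + 12.2*(-1.8) = 21.74
Numerator imag = 12.2*(-9.5) - (-4.6)*(-1.8) = -124.18
Denominator = 93.49
Re(z) = 21.74/93.49 = 0.2325
Im(z) = -124.18/93.49 = -1.3283

Re(z) = 0.2325, Im(z) = -1.3283


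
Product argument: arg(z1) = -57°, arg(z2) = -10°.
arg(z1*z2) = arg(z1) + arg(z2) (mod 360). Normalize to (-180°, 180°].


arg(z1*z2) = -57° - 10° = -67°
Normalized to (-180°, 180°]: -67°

-67°


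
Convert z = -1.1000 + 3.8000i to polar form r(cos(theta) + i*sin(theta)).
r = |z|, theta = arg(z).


r = sqrt(1.21+14.44) = sqrt(15.65) = 3.9560
theta = atan2(3.8, -1.1) = 106.1443 degrees

r = 3.9560, theta = 106.1443 degrees


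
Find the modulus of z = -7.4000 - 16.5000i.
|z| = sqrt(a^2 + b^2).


|z| = sqrt((-7.4)^2 + (-16.5)^2) = sqrt(54.76 + 272.25) = sqrt(327.01) = 18.0834

|z| = 18.0834


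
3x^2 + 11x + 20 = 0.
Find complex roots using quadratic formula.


disc = 11^2 - 4*3*20 = 121 - 240 = -119
sqrt(|disc|) = sqrt(119) = 10.9087
Real part = -11/(2*3) = -1.8333
Imag part = 10.9087/(2*3) = 1.8181

-1.8333 ± 1.8181i


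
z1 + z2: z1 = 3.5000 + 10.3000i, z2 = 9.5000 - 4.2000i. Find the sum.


Real: 3.5 + 9.5 = 13
Imag: 10.3 - 4.2 = 6.1

13.0000 + 6.1000i


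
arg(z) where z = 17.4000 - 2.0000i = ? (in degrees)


Re = 17.4, Im = -2
arg = atan2(-2, 17.4) = -6.5569 degrees

arg(z) = -6.5569 degrees


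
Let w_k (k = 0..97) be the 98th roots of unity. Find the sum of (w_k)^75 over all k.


The roots are w_k = w^k with w = e^(2*pi*i/98), and (w^k)^75 = (w^75)^k.
So S = 1 + u + u^2 + ... + u^(97) with u = w^75.
75 = 0*98 + 75, so 75 is not a multiple of 98: u = w^75 ≠ 1 (w is a primitive 98th root), while u^98 = (w^98)^75 = 1.
Geometric series: S = (1 - u^98)/(1 - u) = (1 - 1)/(1 - u) = 0

S = 0


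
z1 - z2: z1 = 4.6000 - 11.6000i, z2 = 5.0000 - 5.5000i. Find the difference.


Real: 4.6 - 5 = -0.4
Imag: -11.6 + 5.5 = -6.1

-0.4000 - 6.1000i


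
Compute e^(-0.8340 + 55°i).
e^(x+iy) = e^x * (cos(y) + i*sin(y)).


e^-0.8340 = 0.4343
cos(55°) = 0.5736
sin(55°) = 0.8192
Real = 0.4343*0.5736 = 0.2491
Imag = 0.4343*0.8192 = 0.3558

0.2491 + 0.3558i


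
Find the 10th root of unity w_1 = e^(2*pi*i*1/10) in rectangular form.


Angle = 360*1/10 = 36°
a = cos(36°) = 0.8090
b = sin(36°) = 0.5878

0.8090 + 0.5878i


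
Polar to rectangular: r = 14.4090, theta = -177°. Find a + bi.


a = 14.4090*cos(-177°) = 14.4090*(-0.99863) = -14.3893
b = 14.4090*sin(-177°) = 14.4090*(-0.052336) = -0.7541

-14.3893 - 0.7541i


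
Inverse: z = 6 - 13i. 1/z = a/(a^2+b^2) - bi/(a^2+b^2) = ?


|z|^2 = 36+169 = 205
1/z = (6 + 13i)/205

1/z = 0.0293 + 0.0634i


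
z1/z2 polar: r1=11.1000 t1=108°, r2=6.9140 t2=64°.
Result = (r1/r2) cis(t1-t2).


r = 11.1000 / 6.9140 = 1.6054
theta = 108° - 64° = 44° = 44° (mod 360)

1.6054 cis(44°)


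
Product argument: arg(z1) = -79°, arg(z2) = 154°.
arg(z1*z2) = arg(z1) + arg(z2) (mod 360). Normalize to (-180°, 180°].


arg(z1*z2) = -79° + 154° = 75°
Normalized to (-180°, 180°]: 75°

75°


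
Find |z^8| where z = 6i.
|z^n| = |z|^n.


|z| = sqrt(0+36) = sqrt(36) = 6
|z^8| = |z|^8 = 6^8 = 1679616

|z^8| = 1679616


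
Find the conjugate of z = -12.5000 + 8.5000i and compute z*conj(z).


z_bar = -12.5000 - 8.5000i
z*z_bar = (-12.5)^2 + 8.5^2 = 156.25 + 72.25 = 228.5

z_bar = -12.5000 - 8.5000i, z*z_bar = 228.5


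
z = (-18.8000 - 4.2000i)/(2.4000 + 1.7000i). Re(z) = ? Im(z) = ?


Multiply by conjugate: (-18.8000 - 4.2000i)(2.4000 - 1.7000i) / (2.4^2 + 1.7^2)
Numerator real = -18.8*2.4 - (4.2)*1.7 = -52.26
Numerator imag = -4.2*2.4 - (-18.8)*1.7 = 21.88
Denominator = 8.65
Re(z) = -52.26/8.65 = -6.0416
Im(z) = 21.88/8.65 = 2.5295

Re(z) = -6.0416, Im(z) = 2.5295


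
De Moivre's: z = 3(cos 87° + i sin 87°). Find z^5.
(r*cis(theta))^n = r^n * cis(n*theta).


r^5 = 3^5 = 243
n*theta = 5*87° = 435° = 75° (mod 360)
a = 243*cos(75°) = 62.8930
b = 243*sin(75°) = 234.7200

243 cis(75°) = 62.8930 + 234.7200i


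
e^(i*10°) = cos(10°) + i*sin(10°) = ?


cos(10°) = 0.9848
sin(10°) = 0.1736

e^(i*10°) = 0.9848 + 0.1736i


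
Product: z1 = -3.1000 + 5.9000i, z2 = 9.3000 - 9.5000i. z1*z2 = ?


Real = -3.1*9.3 - 5.9*(-9.5) = -28.83 - (-56.05) = 27.22
Imag = -3.1*(-9.5) + 9.3*5.9 = 29.45 + 54.87 = 84.32

27.2200 + 84.3200i


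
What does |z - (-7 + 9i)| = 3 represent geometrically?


|z - z0| = r is a circle with center z0 and radius r.
Center = (-7, 9), radius = 3

Circle with center (-7, 9) and radius 3


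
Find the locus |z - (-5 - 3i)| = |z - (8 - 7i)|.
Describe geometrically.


Equal distances means the locus is the perpendicular bisector of z1 and z2.
Midpoint = ((-5+8)/2, (-3+(-7))/2) = (1.5000, -5.0000)

Perpendicular bisector through (1.5000, -5.0000)


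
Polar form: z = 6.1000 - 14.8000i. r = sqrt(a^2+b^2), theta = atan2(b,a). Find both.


r = sqrt(37.21+219.04) = sqrt(256.25) = 16.0078
theta = atan2(-14.8, 6.1) = -67.6004 degrees

r = 16.0078, theta = -67.6004 degrees


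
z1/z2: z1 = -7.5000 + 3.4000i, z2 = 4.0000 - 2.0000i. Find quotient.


Conjugate of z2 = 4.0000 + 2.0000i
Numerator: (-7.5000 + 3.4000i)(4.0000 + 2.0000i) = -36.8000 - 1.4000i
Denominator: 4^2 + (-2)^2 = 20
Result = (-36.8000 - 1.4000i)/20

-1.8400 - 0.0700i


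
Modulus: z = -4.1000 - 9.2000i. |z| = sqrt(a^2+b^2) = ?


|z| = sqrt((-4.1)^2 + (-9.2)^2) = sqrt(16.81 + 84.64) = sqrt(101.45) = 10.0722

|z| = 10.0722


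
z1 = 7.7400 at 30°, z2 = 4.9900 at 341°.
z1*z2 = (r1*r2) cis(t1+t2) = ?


r = 7.7400 * 4.9900 = 38.6226
theta = 30° + 341° = 371° = 11° (mod 360)

38.6226 cis(11°)


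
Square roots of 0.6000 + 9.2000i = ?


|z| = sqrt(0.36+84.64) = 9.2195
sqrt((|z|+a)/2) = sqrt((9.2195+0.6)/2) = sqrt(4.9098) = 2.2158
sqrt((|z|-a)/2) = sqrt((9.2195-0.6)/2) = sqrt(4.3098) = 2.0760

±(2.2158 + 2.0760i) i.e. 2.2158 + 2.0760i and -2.2158 - 2.0760i


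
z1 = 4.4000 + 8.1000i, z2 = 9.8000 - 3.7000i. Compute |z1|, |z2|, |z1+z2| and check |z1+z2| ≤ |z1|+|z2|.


|z1| = sqrt(4.4^2 + 8.1^2) = sqrt(84.97) = 9.2179
|z2| = sqrt(9.8^2 + (-3.7)^2) = sqrt(109.73) = 10.4752
z1+z2 = 14.2000 + 4.4000i
|z1+z2| = sqrt(221) = 14.8661
|z1|+|z2| = 9.2179 + 10.4752 = 19.6931

|z1+z2| = 14.8661 ≤ |z1|+|z2| = 19.6931 (verified)


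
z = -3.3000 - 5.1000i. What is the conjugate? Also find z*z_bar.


z_bar = -3.3000 + 5.1000i
z*z_bar = (-3.3)^2 + (-5.1)^2 = 10.89 + 26.01 = 36.9

z_bar = -3.3000 + 5.1000i, z*z_bar = 36.9


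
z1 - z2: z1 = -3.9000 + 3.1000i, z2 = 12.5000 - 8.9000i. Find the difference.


Real: -3.9 - 12.5 = -16.4
Imag: 3.1 + 8.9 = 12

-16.4000 + 12.0000i


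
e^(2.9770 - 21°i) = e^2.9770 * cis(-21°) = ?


e^2.9770 = 19.6288
cos(-21°) = 0.93358
sin(-21°) = -0.358368
Real = 19.6288*0.93358 = 18.3251
Imag = 19.6288*(-0.358368) = -7.0343

18.3251 - 7.0343i


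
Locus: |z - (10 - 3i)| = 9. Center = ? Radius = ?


|z - z0| = r is a circle with center z0 and radius r.
Center = (10, -3), radius = 9

Circle with center (10, -3) and radius 9


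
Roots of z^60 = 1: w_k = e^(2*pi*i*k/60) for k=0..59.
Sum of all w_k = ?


The sum of all 60th roots of unity is 0.
Geometric series: (1 - w^60)/(1 - w) = (1-1)/(1-w) = 0 since w^60 = 1, w ≠ 1.
Alternatively: coefficient of z^59 in z^60 - 1 is 0.

0


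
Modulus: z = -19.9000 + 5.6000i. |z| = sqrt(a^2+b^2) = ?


|z| = sqrt((-19.9)^2 + 5.6^2) = sqrt(396.01 + 31.36) = sqrt(427.37) = 20.6729

|z| = 20.6729


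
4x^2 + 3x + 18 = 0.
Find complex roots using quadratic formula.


disc = 3^2 - 4*4*18 = 9 - 288 = -279
sqrt(|disc|) = sqrt(279) = 16.7033
Real part = -3/(2*4) = -0.3750
Imag part = 16.7033/(2*4) = 2.0879

-0.3750 ± 2.0879i


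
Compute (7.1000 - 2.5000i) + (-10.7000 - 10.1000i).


Real: 7.1 - 10.7 = -3.6
Imag: -2.5 - 10.1 = -12.6

-3.6000 - 12.6000i


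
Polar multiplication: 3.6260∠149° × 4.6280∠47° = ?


r = 3.6260 * 4.6280 = 16.7811
theta = 149° + 47° = 196° = 196° (mod 360)

16.7811 cis(196°)


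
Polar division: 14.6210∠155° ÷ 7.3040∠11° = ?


r = 14.6210 / 7.3040 = 2.0018
theta = 155° - 11° = 144° = 144° (mod 360)

2.0018 cis(144°)


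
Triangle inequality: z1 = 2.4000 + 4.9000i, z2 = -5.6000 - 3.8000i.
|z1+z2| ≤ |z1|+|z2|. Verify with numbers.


|z1| = sqrt(2.4^2 + 4.9^2) = sqrt(29.77) = 5.4562
|z2| = sqrt((-5.6)^2 + (-3.8)^2) = sqrt(45.8) = 6.7676
z1+z2 = -3.2000 + 1.1000i
|z1+z2| = sqrt(11.45) = 3.3838
|z1|+|z2| = 5.4562 + 6.7676 = 12.2238

|z1+z2| = 3.3838 ≤ |z1|+|z2| = 12.2238 (verified)


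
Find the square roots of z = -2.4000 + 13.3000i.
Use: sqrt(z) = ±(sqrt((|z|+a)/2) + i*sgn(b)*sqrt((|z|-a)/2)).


|z| = sqrt(5.76+176.89) = 13.5148
sqrt((|z|+a)/2) = sqrt((13.5148+(-2.4))/2) = sqrt(5.5574) = 2.3574
sqrt((|z|-a)/2) = sqrt((13.5148-(-2.4))/2) = sqrt(7.9574) = 2.8209

±(2.3574 + 2.8209i) i.e. 2.3574 + 2.8209i and -2.3574 - 2.8209i


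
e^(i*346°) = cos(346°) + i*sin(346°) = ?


cos(346°) = 0.9703
sin(346°) = -0.2419

e^(i*346°) = 0.9703 - 0.2419i


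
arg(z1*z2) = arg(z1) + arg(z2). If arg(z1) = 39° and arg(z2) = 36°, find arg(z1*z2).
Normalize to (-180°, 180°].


arg(z1*z2) = 39° + 36° = 75°
Normalized to (-180°, 180°]: 75°

75°


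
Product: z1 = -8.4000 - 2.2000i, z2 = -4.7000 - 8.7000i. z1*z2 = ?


Real = -8.4*(-4.7) - (-2.2)*(-8.7) = 39.48 - 19.14 = 20.34
Imag = -8.4*(-8.7) - (4.7)*(-2.2) = 73.08 + 10.34 = 83.42

20.3400 + 83.4200i


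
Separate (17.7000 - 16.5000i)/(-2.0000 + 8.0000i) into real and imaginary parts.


Multiply by conjugate: (17.7000 - 16.5000i)(-2.0000 - 8.0000i) / ((-2)^2 + 8^2)
Numerator real = 17.7*(-2) - (16.5)*8 = -167.4
Numerator imag = -16.5*(-2) - 17.7*8 = -108.6
Denominator = 68
Re(z) = -167.4/68 = -2.4618
Im(z) = -108.6/68 = -1.5971

Re(z) = -2.4618, Im(z) = -1.5971


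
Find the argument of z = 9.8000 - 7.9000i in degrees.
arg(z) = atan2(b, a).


Re = 9.8, Im = -7.9
arg = atan2(-7.9, 9.8) = -38.8731 degrees

arg(z) = -38.8731 degrees


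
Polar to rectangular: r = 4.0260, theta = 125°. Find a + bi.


a = 4.0260*cos(125°) = 4.0260*(-0.57358) = -2.3092
b = 4.0260*sin(125°) = 4.0260*0.81915 = 3.2979

-2.3092 + 3.2979i


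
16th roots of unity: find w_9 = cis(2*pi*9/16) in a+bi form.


Angle = 360*9/16 = 202.5°
a = cos(202.5°) = -0.9239
b = sin(202.5°) = -0.3827

-0.9239 - 0.3827i


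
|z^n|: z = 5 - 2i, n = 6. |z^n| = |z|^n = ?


|z| = sqrt(25+4) = sqrt(29) = 5.3852
|z^6| = |z|^6 = (sqrt(29))^6 = 29^3 = 24389

|z^6| = 24389


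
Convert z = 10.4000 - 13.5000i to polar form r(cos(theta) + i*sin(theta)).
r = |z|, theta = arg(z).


r = sqrt(108.16+182.25) = sqrt(290.41) = 17.0414
theta = atan2(-13.5, 10.4) = -52.3904 degrees

r = 17.0414, theta = -52.3904 degrees


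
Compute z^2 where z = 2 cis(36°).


r^2 = 2^2 = 4
n*theta = 2*36° = 72° = 72° (mod 360)
a = 4*cos(72°) = 1.2361
b = 4*sin(72°) = 3.8042

4 cis(72°) = 1.2361 + 3.8042i


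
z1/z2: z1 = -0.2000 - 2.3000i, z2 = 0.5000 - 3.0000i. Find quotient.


Conjugate of z2 = 0.5000 + 3.0000i
Numerator: (-0.2000 - 2.3000i)(0.5000 + 3.0000i) = 6.8000 - 1.7500i
Denominator: 0.5^2 + (-3)^2 = 9.25
Result = (6.8000 - 1.7500i)/9.25

0.7351 - 0.1892i


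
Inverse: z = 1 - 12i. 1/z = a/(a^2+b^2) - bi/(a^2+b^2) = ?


|z|^2 = 1+144 = 145
1/z = (1 + 12i)/145

1/z = 0.0069 + 0.0828i


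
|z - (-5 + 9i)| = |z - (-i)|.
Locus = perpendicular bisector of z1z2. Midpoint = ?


Equal distances means the locus is the perpendicular bisector of z1 and z2.
Midpoint = ((-5+0)/2, (9+(-1))/2) = (-2.5000, 4.0000)

Perpendicular bisector through (-2.5000, 4.0000)


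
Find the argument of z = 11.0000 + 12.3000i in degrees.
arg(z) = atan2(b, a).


Re = 11, Im = 12.3
arg = atan2(12.3, 11) = 48.1934 degrees

arg(z) = 48.1934 degrees


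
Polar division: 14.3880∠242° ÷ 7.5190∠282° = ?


r = 14.3880 / 7.5190 = 1.9136
theta = 242° - 282° = -40° = 320° (mod 360)

1.9136 cis(320°)


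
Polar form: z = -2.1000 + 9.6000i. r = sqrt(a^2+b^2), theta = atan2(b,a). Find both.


r = sqrt(4.41+92.16) = sqrt(96.57) = 9.8270
theta = atan2(9.6, -2.1) = 102.3391 degrees

r = 9.8270, theta = 102.3391 degrees


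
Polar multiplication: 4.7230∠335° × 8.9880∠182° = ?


r = 4.7230 * 8.9880 = 42.4503
theta = 335° + 182° = 517° = 157° (mod 360)

42.4503 cis(157°)


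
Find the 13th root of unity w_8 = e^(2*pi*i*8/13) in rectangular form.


Angle = 360*8/13 = 221.5385°
a = cos(221.5385°) = -0.7485
b = sin(221.5385°) = -0.6631

-0.7485 - 0.6631i


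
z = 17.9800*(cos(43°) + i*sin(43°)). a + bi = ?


a = 17.9800*cos(43°) = 17.9800*0.73135 = 13.1497
b = 17.9800*sin(43°) = 17.9800*0.681998 = 12.2623

13.1497 + 12.2623i


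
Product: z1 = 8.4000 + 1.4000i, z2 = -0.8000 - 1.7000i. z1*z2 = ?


Real = 8.4*(-0.8) - 1.4*(-1.7) = -6.72 - (-2.38) = -4.34
Imag = 8.4*(-1.7) - (0.8)*1.4 = -14.28 - (1.12) = -15.4

-4.3400 - 15.4000i


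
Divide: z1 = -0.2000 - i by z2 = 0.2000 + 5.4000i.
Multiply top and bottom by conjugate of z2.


Conjugate of z2 = 0.2000 - 5.4000i
Numerator: (-0.2000 - i)(0.2000 - 5.4000i) = -5.4400 + 0.8800i
Denominator: 0.2^2 + 5.4^2 = 29.2
Result = (-5.4400 + 0.8800i)/29.2

-0.1863 + 0.0301i


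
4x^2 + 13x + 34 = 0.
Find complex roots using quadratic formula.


disc = 13^2 - 4*4*34 = 169 - 544 = -375
sqrt(|disc|) = sqrt(375) = 19.3649
Real part = -13/(2*4) = -1.6250
Imag part = 19.3649/(2*4) = 2.4206

-1.6250 ± 2.4206i


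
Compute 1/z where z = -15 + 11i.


|z|^2 = 225+121 = 346
1/z = (-15 - 11i)/346

1/z = -0.0434 - 0.0318i


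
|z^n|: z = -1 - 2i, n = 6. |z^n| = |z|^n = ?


|z| = sqrt(1+4) = sqrt(5) = 2.2361
|z^6| = |z|^6 = (sqrt(5))^6 = 5^3 = 125

|z^6| = 125


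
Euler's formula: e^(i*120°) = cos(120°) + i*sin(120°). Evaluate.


cos(120°) = -0.5000
sin(120°) = 0.8660

e^(i*120°) = -0.5000 + 0.8660i


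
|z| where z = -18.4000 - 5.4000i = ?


|z| = sqrt((-18.4)^2 + (-5.4)^2) = sqrt(338.56 + 29.16) = sqrt(367.72) = 19.1760

|z| = 19.1760


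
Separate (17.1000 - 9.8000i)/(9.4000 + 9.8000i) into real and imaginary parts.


Multiply by conjugate: (17.1000 - 9.8000i)(9.4000 - 9.8000i) / (9.4^2 + 9.8^2)
Numerator real = 17.1*9.4 - (9.8)*9.8 = 64.7
Numerator imag = -9.8*9.4 - 17.1*9.8 = -259.7
Denominator = 184.4
Re(z) = 64.7/184.4 = 0.3509
Im(z) = -259.7/184.4 = -1.4084

Re(z) = 0.3509, Im(z) = -1.4084


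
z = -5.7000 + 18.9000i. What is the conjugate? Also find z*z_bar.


z_bar = -5.7000 - 18.9000i
z*z_bar = (-5.7)^2 + 18.9^2 = 32.49 + 357.21 = 389.7

z_bar = -5.7000 - 18.9000i, z*z_bar = 389.7


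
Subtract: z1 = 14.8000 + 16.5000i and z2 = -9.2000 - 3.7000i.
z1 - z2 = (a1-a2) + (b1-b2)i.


Real: 14.8 + 9.2 = 24
Imag: 16.5 + 3.7 = 20.2

24.0000 + 20.2000i


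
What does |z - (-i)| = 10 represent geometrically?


|z - z0| = r is a circle with center z0 and radius r.
Center = (0, -1), radius = 10

Circle with center (0, -1) and radius 10


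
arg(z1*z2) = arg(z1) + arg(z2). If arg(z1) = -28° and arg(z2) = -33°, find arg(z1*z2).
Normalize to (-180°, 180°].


arg(z1*z2) = -28° - 33° = -61°
Normalized to (-180°, 180°]: -61°

-61°


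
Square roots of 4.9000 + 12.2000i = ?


|z| = sqrt(24.01+148.84) = 13.1472
sqrt((|z|+a)/2) = sqrt((13.1472+4.9)/2) = sqrt(9.0236) = 3.0039
sqrt((|z|-a)/2) = sqrt((13.1472-4.9)/2) = sqrt(4.1236) = 2.0307

±(3.0039 + 2.0307i) i.e. 3.0039 + 2.0307i and -3.0039 - 2.0307i


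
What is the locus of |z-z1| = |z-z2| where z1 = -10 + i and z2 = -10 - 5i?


Equal distances means the locus is the perpendicular bisector of z1 and z2.
Midpoint = ((-10+(-10))/2, (1+(-5))/2) = (-10.0000, -2.0000)

Perpendicular bisector through (-10.0000, -2.0000)


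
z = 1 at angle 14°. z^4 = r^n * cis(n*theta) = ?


r^4 = 1^4 = 1
n*theta = 4*14° = 56° = 56° (mod 360)
a = 1*cos(56°) = 0.5592
b = 1*sin(56°) = 0.8290

1 cis(56°) = 0.5592 + 0.8290i


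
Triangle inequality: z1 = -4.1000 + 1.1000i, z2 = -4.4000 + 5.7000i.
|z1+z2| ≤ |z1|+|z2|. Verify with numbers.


|z1| = sqrt((-4.1)^2 + 1.1^2) = sqrt(18.02) = 4.2450
|z2| = sqrt((-4.4)^2 + 5.7^2) = sqrt(51.85) = 7.2007
z1+z2 = -8.5000 + 6.8000i
|z1+z2| = sqrt(118.49) = 10.8853
|z1|+|z2| = 4.2450 + 7.2007 = 11.4457

|z1+z2| = 10.8853 ≤ |z1|+|z2| = 11.4457 (verified)


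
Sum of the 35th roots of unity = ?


The sum of all 35th roots of unity is 0.
Geometric series: (1 - w^35)/(1 - w) = (1-1)/(1-w) = 0 since w^35 = 1, w ≠ 1.
Alternatively: coefficient of z^34 in z^35 - 1 is 0.

0


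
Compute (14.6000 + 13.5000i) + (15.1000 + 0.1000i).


Real: 14.6 + 15.1 = 29.7
Imag: 13.5 + 0.1 = 13.6

29.7000 + 13.6000i


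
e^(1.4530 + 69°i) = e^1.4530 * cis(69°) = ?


e^1.4530 = 4.2759
cos(69°) = 0.35837
sin(69°) = 0.93358
Real = 4.2759*0.35837 = 1.5324
Imag = 4.2759*0.93358 = 3.9919

1.5324 + 3.9919i


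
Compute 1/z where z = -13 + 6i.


|z|^2 = 169+36 = 205
1/z = (-13 - 6i)/205

1/z = -0.0634 - 0.0293i


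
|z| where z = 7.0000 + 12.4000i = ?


|z| = sqrt(7^2 + 12.4^2) = sqrt(49 + 153.76) = sqrt(202.76) = 14.2394

|z| = 14.2394


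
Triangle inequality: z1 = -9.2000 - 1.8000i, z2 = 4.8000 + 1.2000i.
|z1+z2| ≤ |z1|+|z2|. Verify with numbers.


|z1| = sqrt((-9.2)^2 + (-1.8)^2) = sqrt(87.88) = 9.3744
|z2| = sqrt(4.8^2 + 1.2^2) = sqrt(24.48) = 4.9477
z1+z2 = -4.4000 - 0.6000i
|z1+z2| = sqrt(19.72) = 4.4407
|z1|+|z2| = 9.3744 + 4.9477 = 14.3221

|z1+z2| = 4.4407 ≤ |z1|+|z2| = 14.3221 (verified)


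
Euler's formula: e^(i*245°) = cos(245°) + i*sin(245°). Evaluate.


cos(245°) = -0.4226
sin(245°) = -0.9063

e^(i*245°) = -0.4226 - 0.9063i


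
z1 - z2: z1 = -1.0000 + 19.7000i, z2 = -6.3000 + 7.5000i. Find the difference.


Real: -1 + 6.3 = 5.3
Imag: 19.7 - 7.5 = 12.2

5.3000 + 12.2000i


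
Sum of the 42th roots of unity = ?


The sum of all 42th roots of unity is 0.
Geometric series: (1 - w^42)/(1 - w) = (1-1)/(1-w) = 0 since w^42 = 1, w ≠ 1.
Alternatively: coefficient of z^41 in z^42 - 1 is 0.

0


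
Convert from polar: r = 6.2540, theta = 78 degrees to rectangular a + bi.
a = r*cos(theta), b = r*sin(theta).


a = 6.2540*cos(78°) = 6.2540*0.20791 = 1.3003
b = 6.2540*sin(78°) = 6.2540*0.978148 = 6.1173

1.3003 + 6.1173i


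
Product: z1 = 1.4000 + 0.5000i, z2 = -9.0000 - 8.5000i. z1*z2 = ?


Real = 1.4*(-9) - 0.5*(-8.5) = -12.6 - (-4.25) = -8.35
Imag = 1.4*(-8.5) - (9)*0.5 = -11.9 - (4.5) = -16.4

-8.3500 - 16.4000i


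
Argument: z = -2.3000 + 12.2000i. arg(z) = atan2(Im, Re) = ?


Re = -2.3, Im = 12.2
arg = atan2(12.2, -2.3) = 100.6764 degrees

arg(z) = 100.6764 degrees


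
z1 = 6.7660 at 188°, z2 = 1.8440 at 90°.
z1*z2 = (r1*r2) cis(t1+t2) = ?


r = 6.7660 * 1.8440 = 12.4765
theta = 188° + 90° = 278° = 278° (mod 360)

12.4765 cis(278°)


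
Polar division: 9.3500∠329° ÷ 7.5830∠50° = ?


r = 9.3500 / 7.5830 = 1.2330
theta = 329° - 50° = 279° = 279° (mod 360)

1.2330 cis(279°)


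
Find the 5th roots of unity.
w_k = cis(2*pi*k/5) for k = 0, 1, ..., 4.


The 5th roots of unity are cis(360k/5°) for k=0..4
Angle step = 360/5 = 72°
Primitive root: cis(72°)
Primitive root = 0.3090 + 0.9511i

5 roots at angles: 0°, 72°, 144°, 216°, 288°


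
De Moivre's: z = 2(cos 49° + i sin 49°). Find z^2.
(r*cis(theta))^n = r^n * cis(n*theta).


r^2 = 2^2 = 4
n*theta = 2*49° = 98° = 98° (mod 360)
a = 4*cos(98°) = -0.5567
b = 4*sin(98°) = 3.9611

4 cis(98°) = -0.5567 + 3.9611i


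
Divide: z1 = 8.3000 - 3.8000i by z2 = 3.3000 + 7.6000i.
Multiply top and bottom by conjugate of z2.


Conjugate of z2 = 3.3000 - 7.6000i
Numerator: (8.3000 - 3.8000i)(3.3000 - 7.6000i) = -1.4900 - 75.6200i
Denominator: 3.3^2 + 7.6^2 = 68.65
Result = (-1.4900 - 75.6200i)/68.65

-0.0217 - 1.1015i


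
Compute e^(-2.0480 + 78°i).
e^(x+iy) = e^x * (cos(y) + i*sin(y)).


e^-2.0480 = 0.1290
cos(78°) = 0.2079
sin(78°) = 0.9781
Real = 0.1290*0.2079 = 0.0268
Imag = 0.1290*0.9781 = 0.1262

0.0268 + 0.1262i


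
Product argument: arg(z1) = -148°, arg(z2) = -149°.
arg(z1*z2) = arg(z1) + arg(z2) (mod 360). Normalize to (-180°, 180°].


arg(z1*z2) = -148° - 149° = -297°
Normalized to (-180°, 180°]: 63°

63°


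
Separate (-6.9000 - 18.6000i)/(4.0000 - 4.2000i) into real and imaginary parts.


Multiply by conjugate: (-6.9000 - 18.6000i)(4.0000 + 4.2000i) / (4^2 + (-4.2)^2)
Numerator real = -6.9*4 - (18.6)*(-4.2) = 50.52
Numerator imag = -18.6*4 - (-6.9)*(-4.2) = -103.38
Denominator = 33.64
Re(z) = 50.52/33.64 = 1.5018
Im(z) = -103.38/33.64 = -3.0731

Re(z) = 1.5018, Im(z) = -3.0731


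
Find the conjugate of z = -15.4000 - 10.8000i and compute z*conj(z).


z_bar = -15.4000 + 10.8000i
z*z_bar = (-15.4)^2 + (-10.8)^2 = 237.16 + 116.64 = 353.8

z_bar = -15.4000 + 10.8000i, z*z_bar = 353.8


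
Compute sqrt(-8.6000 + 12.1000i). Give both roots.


|z| = sqrt(73.96+146.41) = 14.8449
sqrt((|z|+a)/2) = sqrt((14.8449+(-8.6))/2) = sqrt(3.1224) = 1.7670
sqrt((|z|-a)/2) = sqrt((14.8449-(-8.6))/2) = sqrt(11.7224) = 3.4238

±(1.7670 + 3.4238i) i.e. 1.7670 + 3.4238i and -1.7670 - 3.4238i


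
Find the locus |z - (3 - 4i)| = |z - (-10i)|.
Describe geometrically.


Equal distances means the locus is the perpendicular bisector of z1 and z2.
Midpoint = ((3+0)/2, (-4+(-10))/2) = (1.5000, -7.0000)

Perpendicular bisector through (1.5000, -7.0000)


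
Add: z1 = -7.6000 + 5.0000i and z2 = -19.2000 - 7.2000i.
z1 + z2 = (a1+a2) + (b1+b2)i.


Real: -7.6 - 19.2 = -26.8
Imag: 5 - 7.2 = -2.2

-26.8000 - 2.2000i


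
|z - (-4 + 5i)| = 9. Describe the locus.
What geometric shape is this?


|z - z0| = r is a circle with center z0 and radius r.
Center = (-4, 5), radius = 9

Circle with center (-4, 5) and radius 9


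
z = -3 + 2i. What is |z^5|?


|z| = sqrt(9+4) = sqrt(13) = 3.6056
|z^5| = |z|^5 = (sqrt(13))^5 = 13^2 * sqrt(13) = 169*sqrt(13)

|z^5| = 169*sqrt(13) ≈ 609.3382


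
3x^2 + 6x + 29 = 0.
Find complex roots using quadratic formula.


disc = 6^2 - 4*3*29 = 36 - 348 = -312
sqrt(|disc|) = sqrt(312) = 17.6635
Real part = -6/(2*3) = -1.0000
Imag part = 17.6635/(2*3) = 2.9439

-1.0000 ± 2.9439i


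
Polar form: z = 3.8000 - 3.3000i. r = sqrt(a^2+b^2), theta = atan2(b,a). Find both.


r = sqrt(14.44+10.89) = sqrt(25.33) = 5.0329
theta = atan2(-3.3, 3.8) = -40.9717 degrees

r = 5.0329, theta = -40.9717 degrees


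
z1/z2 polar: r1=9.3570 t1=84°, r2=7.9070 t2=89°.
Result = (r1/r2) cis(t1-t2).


r = 9.3570 / 7.9070 = 1.1834
theta = 84° - 89° = -5° = 355° (mod 360)

1.1834 cis(355°)


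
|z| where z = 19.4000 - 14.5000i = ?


|z| = sqrt(19.4^2 + (-14.5)^2) = sqrt(376.36 + 210.25) = sqrt(586.61) = 24.2200

|z| = 24.2200


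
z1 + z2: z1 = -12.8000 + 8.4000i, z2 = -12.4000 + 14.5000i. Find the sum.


Real: -12.8 - 12.4 = -25.2
Imag: 8.4 + 14.5 = 22.9

-25.2000 + 22.9000i


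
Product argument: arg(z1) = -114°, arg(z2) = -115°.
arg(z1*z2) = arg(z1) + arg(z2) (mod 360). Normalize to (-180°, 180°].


arg(z1*z2) = -114° - 115° = -229°
Normalized to (-180°, 180°]: 131°

131°


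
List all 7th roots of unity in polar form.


The 7th roots of unity are cis(360k/7°) for k=0..6
Angle step = 360/7 = 51.4286°
Primitive root: cis(51.4286°)
Primitive root = 0.6235 + 0.7818i

7 roots at angles: 0°, 51.4286°, 102.8571°, 154.2857°, 205.7143°, 257.1429°, 308.5714°


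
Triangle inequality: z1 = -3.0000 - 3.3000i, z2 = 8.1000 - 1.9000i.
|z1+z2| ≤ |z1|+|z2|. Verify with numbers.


|z1| = sqrt((-3)^2 + (-3.3)^2) = sqrt(19.89) = 4.4598
|z2| = sqrt(8.1^2 + (-1.9)^2) = sqrt(69.22) = 8.3199
z1+z2 = 5.1000 - 5.2000i
|z1+z2| = sqrt(53.05) = 7.2835
|z1|+|z2| = 4.4598 + 8.3199 = 12.7797

|z1+z2| = 7.2835 ≤ |z1|+|z2| = 12.7797 (verified)
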